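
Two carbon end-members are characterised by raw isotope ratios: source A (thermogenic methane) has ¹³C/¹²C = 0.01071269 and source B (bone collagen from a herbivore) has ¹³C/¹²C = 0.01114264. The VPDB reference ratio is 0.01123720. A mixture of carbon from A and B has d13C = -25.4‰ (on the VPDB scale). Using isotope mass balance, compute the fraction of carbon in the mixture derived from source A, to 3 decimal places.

0.444

δ_A = (0.01071269/0.01123720 − 1)×1000 = (0.953324 − 1)×1000 = -46.676‰
δ_B = (0.01114264/0.01123720 − 1)×1000 = (0.991585 − 1)×1000 = -8.415‰
f_A = (δ_mix − δ_B)/(δ_A − δ_B) = (-25.4 − (-8.415))/(-46.676 − (-8.415))
f_A = -16.985 / -38.261 = 0.4439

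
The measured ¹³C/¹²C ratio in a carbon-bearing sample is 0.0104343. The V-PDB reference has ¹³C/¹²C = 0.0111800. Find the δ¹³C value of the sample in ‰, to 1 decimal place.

-66.7‰

δ¹³C = (R_sample / R_standard − 1) × 1000
R_sample / R_standard = 0.0104343 / 0.0111800 = 0.933301
δ¹³C = (0.933301 − 1) × 1000 = -66.70‰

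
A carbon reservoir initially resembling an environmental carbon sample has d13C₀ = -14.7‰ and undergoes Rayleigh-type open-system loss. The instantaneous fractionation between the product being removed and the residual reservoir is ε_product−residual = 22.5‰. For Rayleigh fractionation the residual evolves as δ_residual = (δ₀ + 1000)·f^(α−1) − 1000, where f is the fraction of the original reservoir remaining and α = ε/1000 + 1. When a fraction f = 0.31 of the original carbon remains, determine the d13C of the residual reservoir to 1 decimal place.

-40.3‰

Rayleigh residual: δ_res = (δ₀ + 1000)·f^(α−1) − 1000
α = ε/1000 + 1 = 1.02250, so α − 1 = 0.02250
f^(α−1) = 0.31^(0.02250) = 0.973993
δ_res = (-14.7 + 1000) × 0.973993 − 1000 = 959.675 − 1000 = -40.33‰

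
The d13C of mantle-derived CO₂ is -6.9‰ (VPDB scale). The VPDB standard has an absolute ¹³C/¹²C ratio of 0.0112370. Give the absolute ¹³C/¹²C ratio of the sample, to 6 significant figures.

0.0111595

R_sample = R_standard × (d13C/1000 + 1)
R_sample = 0.0112370 × (-6.9/1000 + 1) = 0.0112370 × 0.993100
R_sample = 0.0111595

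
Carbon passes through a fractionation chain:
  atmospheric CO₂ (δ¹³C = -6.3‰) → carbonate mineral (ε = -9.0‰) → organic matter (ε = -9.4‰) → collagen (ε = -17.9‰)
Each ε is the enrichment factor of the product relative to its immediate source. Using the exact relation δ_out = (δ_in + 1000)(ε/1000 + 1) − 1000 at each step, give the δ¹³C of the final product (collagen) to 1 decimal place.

-42.0‰

step 1: δ = (-6.30 + 1000)·(-9.0/1000 + 1) − 1000 = -15.24‰
step 2: δ = (-15.24 + 1000)·(-9.4/1000 + 1) − 1000 = -24.50‰
step 3: δ = (-24.50 + 1000)·(-17.9/1000 + 1) − 1000 = -41.96‰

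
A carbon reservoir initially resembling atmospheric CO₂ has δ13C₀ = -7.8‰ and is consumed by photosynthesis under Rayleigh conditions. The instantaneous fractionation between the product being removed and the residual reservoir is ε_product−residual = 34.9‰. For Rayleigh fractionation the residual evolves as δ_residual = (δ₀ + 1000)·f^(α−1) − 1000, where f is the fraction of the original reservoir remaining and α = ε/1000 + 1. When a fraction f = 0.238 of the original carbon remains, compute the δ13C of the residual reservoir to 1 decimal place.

-56.3‰

Rayleigh residual: δ_res = (δ₀ + 1000)·f^(α−1) − 1000
α = ε/1000 + 1 = 1.03490, so α − 1 = 0.03490
f^(α−1) = 0.238^(0.03490) = 0.951136
δ_res = (-7.8 + 1000) × 0.951136 − 1000 = 943.717 − 1000 = -56.28‰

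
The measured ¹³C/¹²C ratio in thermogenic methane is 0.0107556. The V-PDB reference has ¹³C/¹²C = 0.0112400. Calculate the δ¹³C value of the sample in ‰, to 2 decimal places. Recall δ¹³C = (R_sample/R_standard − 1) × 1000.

-43.10‰

δ¹³C = (R_sample / R_standard − 1) × 1000
R_sample / R_standard = 0.0107556 / 0.0112400 = 0.956904
δ¹³C = (0.956904 − 1) × 1000 = -43.096‰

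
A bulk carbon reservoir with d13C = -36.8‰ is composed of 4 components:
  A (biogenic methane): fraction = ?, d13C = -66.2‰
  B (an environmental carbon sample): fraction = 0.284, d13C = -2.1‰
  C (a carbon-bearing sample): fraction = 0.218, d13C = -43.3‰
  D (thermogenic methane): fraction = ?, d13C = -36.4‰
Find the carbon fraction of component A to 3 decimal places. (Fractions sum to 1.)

0.290

Let f_A and f_D be the unknown fractions; fractions sum to 1 so f_A + f_D = 0.498.
Mass balance: Σ fᵢ·δᵢ = δ_bulk ⇒ f_A·(-66.2) + f_D·(-36.4) = -36.8 − (-10.036) = -26.764
Substitute f_D = 0.498 − f_A:
f_A·(-66.2 − -36.4) = -26.764 − 0.498×(-36.4) = -8.637
f_A = -8.637 / -29.8 = 0.2898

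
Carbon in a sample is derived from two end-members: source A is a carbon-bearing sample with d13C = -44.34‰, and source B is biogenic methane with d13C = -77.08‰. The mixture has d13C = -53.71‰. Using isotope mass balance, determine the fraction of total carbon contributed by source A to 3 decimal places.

δ_mix = f_A·δ_A + (1 − f_A)·δ_B  ⇒  f_A = (δ_mix − δ_B)/(δ_A − δ_B)
f_A = (-53.71 − (-77.08)) / (-44.34 − (-77.08))
f_A = 23.37 / 32.74 = 0.7138

0.714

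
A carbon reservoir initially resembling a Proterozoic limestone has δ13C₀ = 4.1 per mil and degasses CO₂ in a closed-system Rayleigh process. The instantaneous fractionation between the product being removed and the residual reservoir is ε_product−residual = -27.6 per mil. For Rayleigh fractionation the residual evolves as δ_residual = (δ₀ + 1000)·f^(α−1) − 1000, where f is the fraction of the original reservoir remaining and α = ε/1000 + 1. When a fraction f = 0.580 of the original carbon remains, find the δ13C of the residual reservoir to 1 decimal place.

Rayleigh residual: δ_res = (δ₀ + 1000)·f^(α−1) − 1000
α = ε/1000 + 1 = 0.97240, so α − 1 = -0.02760
f^(α−1) = 0.580^(-0.02760) = 1.015148
δ_res = (4.1 + 1000) × 1.015148 − 1000 = 1019.310 − 1000 = 19.31 per mil

19.3 per mil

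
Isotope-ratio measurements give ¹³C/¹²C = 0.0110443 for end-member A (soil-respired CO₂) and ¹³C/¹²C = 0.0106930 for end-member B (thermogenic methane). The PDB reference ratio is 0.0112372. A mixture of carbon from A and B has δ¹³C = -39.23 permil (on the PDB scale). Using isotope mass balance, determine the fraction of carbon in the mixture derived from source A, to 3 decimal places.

0.294

δ_A = (0.0110443/0.0112372 − 1)×1000 = (0.982834 − 1)×1000 = -17.166 permil
δ_B = (0.0106930/0.0112372 − 1)×1000 = (0.951572 − 1)×1000 = -48.428 permil
f_A = (δ_mix − δ_B)/(δ_A − δ_B) = (-39.23 − (-48.428))/(-17.166 − (-48.428))
f_A = 9.198 / 31.262 = 0.2942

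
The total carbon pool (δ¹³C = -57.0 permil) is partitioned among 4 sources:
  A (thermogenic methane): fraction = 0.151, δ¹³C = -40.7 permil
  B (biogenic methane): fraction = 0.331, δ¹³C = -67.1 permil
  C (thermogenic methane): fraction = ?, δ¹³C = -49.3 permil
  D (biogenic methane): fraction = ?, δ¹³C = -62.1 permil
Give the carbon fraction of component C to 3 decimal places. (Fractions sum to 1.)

0.275

Let f_C and f_D be the unknown fractions; fractions sum to 1 so f_C + f_D = 0.518.
Mass balance: Σ fᵢ·δᵢ = δ_bulk ⇒ f_C·(-49.3) + f_D·(-62.1) = -57.0 − (-28.356) = -28.644
Substitute f_D = 0.518 − f_C:
f_C·(-49.3 − -62.1) = -28.644 − 0.518×(-62.1) = 3.524
f_C = 3.524 / 12.8 = 0.2753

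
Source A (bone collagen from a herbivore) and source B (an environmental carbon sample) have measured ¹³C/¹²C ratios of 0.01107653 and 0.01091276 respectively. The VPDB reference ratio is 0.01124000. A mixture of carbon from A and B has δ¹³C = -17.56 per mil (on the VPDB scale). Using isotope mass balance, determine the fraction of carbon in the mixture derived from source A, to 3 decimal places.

δ_A = (0.01107653/0.01124000 − 1)×1000 = (0.985456 − 1)×1000 = -14.544 per mil
δ_B = (0.01091276/0.01124000 − 1)×1000 = (0.970886 − 1)×1000 = -29.114 per mil
f_A = (δ_mix − δ_B)/(δ_A − δ_B) = (-17.56 − (-29.114))/(-14.544 − (-29.114))
f_A = 11.554 / 14.570 = 0.7930

0.793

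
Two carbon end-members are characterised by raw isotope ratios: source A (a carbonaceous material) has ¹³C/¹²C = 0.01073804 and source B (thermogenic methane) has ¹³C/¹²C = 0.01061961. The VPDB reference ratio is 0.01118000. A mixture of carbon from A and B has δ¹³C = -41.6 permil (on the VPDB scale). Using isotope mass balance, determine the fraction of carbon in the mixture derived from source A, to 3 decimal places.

0.805

δ_A = (0.01073804/0.01118000 − 1)×1000 = (0.960469 − 1)×1000 = -39.531 permil
δ_B = (0.01061961/0.01118000 − 1)×1000 = (0.949876 − 1)×1000 = -50.124 permil
f_A = (δ_mix − δ_B)/(δ_A − δ_B) = (-41.6 − (-50.124))/(-39.531 − (-50.124))
f_A = 8.524 / 10.593 = 0.8047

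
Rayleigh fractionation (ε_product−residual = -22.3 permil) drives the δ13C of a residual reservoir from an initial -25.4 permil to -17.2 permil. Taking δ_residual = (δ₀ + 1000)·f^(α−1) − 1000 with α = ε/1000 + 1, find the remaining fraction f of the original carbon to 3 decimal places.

α − 1 = ε/1000 = -0.0223
(δ_res + 1000)/(δ₀ + 1000) = (-17.2 + 1000)/(-25.4 + 1000) = 982.8/974.6 = 1.008414
f = 1.008414^(1/-0.0223) = exp(ln(1.008414)/-0.0223) = exp(0.00838/-0.0223)
f = exp(-0.3757) = 0.6868

0.687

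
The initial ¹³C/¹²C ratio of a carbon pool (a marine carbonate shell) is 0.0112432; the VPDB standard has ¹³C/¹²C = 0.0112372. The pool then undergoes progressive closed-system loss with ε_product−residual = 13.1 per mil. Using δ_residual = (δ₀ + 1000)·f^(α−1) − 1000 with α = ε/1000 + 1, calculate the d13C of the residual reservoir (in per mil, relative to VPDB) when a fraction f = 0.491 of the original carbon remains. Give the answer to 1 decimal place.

δ₀ = (0.0112432/0.0112372 − 1)×1000 = (1.000534 − 1)×1000 = 0.534 per mil
α − 1 = ε/1000 = 0.0131
f^(α−1) = 0.491^(0.0131) = 0.990725
δ_res = (0.534 + 1000) × 0.990725 − 1000 = 991.254 − 1000 = -8.75 per mil

-8.7 per mil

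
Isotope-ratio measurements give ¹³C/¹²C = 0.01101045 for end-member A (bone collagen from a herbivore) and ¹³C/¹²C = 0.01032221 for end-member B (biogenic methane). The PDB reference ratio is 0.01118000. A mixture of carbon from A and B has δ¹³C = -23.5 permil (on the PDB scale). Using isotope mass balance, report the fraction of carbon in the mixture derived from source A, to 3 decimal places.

0.865

δ_A = (0.01101045/0.01118000 − 1)×1000 = (0.984835 − 1)×1000 = -15.165 permil
δ_B = (0.01032221/0.01118000 − 1)×1000 = (0.923275 − 1)×1000 = -76.725 permil
f_A = (δ_mix − δ_B)/(δ_A − δ_B) = (-23.5 − (-76.725))/(-15.165 − (-76.725))
f_A = 53.225 / 61.560 = 0.8646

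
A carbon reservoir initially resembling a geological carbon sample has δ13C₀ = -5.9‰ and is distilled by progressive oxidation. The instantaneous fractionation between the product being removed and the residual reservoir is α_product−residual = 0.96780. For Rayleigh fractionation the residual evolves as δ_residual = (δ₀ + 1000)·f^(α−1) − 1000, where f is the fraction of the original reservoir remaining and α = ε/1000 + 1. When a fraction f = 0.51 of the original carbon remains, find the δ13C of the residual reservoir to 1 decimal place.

15.9‰

Rayleigh residual: δ_res = (δ₀ + 1000)·f^(α−1) − 1000
α − 1 = -0.03220
f^(α−1) = 0.51^(-0.03220) = 1.021918
δ_res = (-5.9 + 1000) × 1.021918 − 1000 = 1015.889 − 1000 = 15.89‰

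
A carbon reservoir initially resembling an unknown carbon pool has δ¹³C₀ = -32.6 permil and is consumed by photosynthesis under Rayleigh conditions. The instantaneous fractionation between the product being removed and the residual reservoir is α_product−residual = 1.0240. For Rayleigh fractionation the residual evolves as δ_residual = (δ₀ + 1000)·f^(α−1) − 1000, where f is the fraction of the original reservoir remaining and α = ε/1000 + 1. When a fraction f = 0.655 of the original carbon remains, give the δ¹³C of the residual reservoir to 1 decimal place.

Rayleigh residual: δ_res = (δ₀ + 1000)·f^(α−1) − 1000
α − 1 = 0.02400
f^(α−1) = 0.655^(0.02400) = 0.989897
δ_res = (-32.6 + 1000) × 0.989897 − 1000 = 957.626 − 1000 = -42.37 permil

-42.4 permil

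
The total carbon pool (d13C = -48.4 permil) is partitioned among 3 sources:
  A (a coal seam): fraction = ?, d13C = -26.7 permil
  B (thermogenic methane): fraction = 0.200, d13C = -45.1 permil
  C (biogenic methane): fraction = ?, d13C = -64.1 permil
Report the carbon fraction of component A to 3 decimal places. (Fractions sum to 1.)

0.318

Let f_A and f_C be the unknown fractions; fractions sum to 1 so f_A + f_C = 0.800.
Mass balance: Σ fᵢ·δᵢ = δ_bulk ⇒ f_A·(-26.7) + f_C·(-64.1) = -48.4 − (-9.020) = -39.380
Substitute f_C = 0.800 − f_A:
f_A·(-26.7 − -64.1) = -39.380 − 0.800×(-64.1) = 11.900
f_A = 11.900 / 37.4 = 0.3182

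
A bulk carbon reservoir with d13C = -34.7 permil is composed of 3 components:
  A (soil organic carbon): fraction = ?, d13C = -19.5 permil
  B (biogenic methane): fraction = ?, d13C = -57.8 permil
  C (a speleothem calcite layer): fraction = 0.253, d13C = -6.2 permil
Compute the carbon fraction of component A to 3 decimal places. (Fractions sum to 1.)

Let f_A and f_B be the unknown fractions; fractions sum to 1 so f_A + f_B = 0.747.
Mass balance: Σ fᵢ·δᵢ = δ_bulk ⇒ f_A·(-19.5) + f_B·(-57.8) = -34.7 − (-1.569) = -33.131
Substitute f_B = 0.747 − f_A:
f_A·(-19.5 − -57.8) = -33.131 − 0.747×(-57.8) = 10.045
f_A = 10.045 / 38.3 = 0.2623

0.262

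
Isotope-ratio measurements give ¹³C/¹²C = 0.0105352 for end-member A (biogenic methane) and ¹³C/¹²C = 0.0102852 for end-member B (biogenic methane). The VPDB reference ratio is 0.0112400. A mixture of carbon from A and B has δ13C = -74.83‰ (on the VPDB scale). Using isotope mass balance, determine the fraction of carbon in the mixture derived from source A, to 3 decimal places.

δ_A = (0.0105352/0.0112400 − 1)×1000 = (0.937295 − 1)×1000 = -62.705‰
δ_B = (0.0102852/0.0112400 − 1)×1000 = (0.915053 − 1)×1000 = -84.947‰
f_A = (δ_mix − δ_B)/(δ_A − δ_B) = (-74.83 − (-84.947))/(-62.705 − (-84.947))
f_A = 10.117 / 22.242 = 0.4548

0.455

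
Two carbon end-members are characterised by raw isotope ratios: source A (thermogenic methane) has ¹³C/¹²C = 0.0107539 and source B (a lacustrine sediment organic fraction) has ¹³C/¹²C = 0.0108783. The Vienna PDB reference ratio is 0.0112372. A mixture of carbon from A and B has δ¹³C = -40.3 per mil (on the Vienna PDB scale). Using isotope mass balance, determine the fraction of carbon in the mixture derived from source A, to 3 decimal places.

δ_A = (0.0107539/0.0112372 − 1)×1000 = (0.956991 − 1)×1000 = -43.009 per mil
δ_B = (0.0108783/0.0112372 − 1)×1000 = (0.968061 − 1)×1000 = -31.939 per mil
f_A = (δ_mix − δ_B)/(δ_A − δ_B) = (-40.3 − (-31.939))/(-43.009 − (-31.939))
f_A = -8.361 / -11.070 = 0.7553

0.755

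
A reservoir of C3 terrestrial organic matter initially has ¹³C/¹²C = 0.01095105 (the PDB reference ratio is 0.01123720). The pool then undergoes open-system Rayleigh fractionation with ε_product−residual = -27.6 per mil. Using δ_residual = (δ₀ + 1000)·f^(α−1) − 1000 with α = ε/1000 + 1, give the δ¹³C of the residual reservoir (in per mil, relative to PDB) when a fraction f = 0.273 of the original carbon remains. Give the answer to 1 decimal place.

10.1 per mil

δ₀ = (0.01095105/0.01123720 − 1)×1000 = (0.974535 − 1)×1000 = -25.465 per mil
α − 1 = ε/1000 = -0.0276
f^(α−1) = 0.273^(-0.0276) = 1.036482
δ_res = (-25.465 + 1000) × 1.036482 − 1000 = 1010.089 − 1000 = 10.09 per mil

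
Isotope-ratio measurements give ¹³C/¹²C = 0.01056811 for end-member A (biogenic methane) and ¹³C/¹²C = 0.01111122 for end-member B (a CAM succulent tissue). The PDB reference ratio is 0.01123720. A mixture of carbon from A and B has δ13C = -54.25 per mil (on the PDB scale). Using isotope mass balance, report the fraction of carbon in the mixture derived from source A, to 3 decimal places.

δ_A = (0.01056811/0.01123720 − 1)×1000 = (0.940458 − 1)×1000 = -59.542 per mil
δ_B = (0.01111122/0.01123720 − 1)×1000 = (0.988789 − 1)×1000 = -11.211 per mil
f_A = (δ_mix − δ_B)/(δ_A − δ_B) = (-54.25 − (-11.211))/(-59.542 − (-11.211))
f_A = -43.039 / -48.331 = 0.8905

0.890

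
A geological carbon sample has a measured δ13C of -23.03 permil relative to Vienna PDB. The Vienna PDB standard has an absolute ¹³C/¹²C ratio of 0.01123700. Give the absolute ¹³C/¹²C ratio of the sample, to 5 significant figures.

0.010978

R_sample = R_standard × (δ13C/1000 + 1)
R_sample = 0.01123700 × (-23.03/1000 + 1) = 0.01123700 × 0.976970
R_sample = 0.0109782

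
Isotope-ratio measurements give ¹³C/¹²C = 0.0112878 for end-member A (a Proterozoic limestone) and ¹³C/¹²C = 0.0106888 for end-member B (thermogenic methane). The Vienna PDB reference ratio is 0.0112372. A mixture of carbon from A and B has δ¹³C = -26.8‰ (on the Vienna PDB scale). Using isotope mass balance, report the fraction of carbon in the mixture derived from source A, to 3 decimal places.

δ_A = (0.0112878/0.0112372 − 1)×1000 = (1.004503 − 1)×1000 = 4.503‰
δ_B = (0.0106888/0.0112372 − 1)×1000 = (0.951198 − 1)×1000 = -48.802‰
f_A = (δ_mix − δ_B)/(δ_A − δ_B) = (-26.8 − (-48.802))/(4.503 − (-48.802))
f_A = 22.002 / 53.305 = 0.4128

0.413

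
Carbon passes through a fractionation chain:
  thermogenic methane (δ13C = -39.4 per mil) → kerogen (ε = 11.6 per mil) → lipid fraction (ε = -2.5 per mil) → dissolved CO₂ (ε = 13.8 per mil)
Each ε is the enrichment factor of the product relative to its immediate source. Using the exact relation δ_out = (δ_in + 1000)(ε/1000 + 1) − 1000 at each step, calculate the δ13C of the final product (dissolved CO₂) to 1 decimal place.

step 1: δ = (-39.40 + 1000)·(11.6/1000 + 1) − 1000 = -28.26 per mil
step 2: δ = (-28.26 + 1000)·(-2.5/1000 + 1) − 1000 = -30.69 per mil
step 3: δ = (-30.69 + 1000)·(13.8/1000 + 1) − 1000 = -17.31 per mil

-17.3 per mil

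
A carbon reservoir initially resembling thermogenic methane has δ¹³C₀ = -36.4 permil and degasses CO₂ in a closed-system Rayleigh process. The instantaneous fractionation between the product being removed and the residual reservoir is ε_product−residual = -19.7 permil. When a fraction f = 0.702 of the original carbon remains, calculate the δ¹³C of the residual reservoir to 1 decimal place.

-29.7 permil

Rayleigh residual: δ_res = (δ₀ + 1000)·f^(α−1) − 1000
α = ε/1000 + 1 = 0.98030, so α − 1 = -0.01970
f^(α−1) = 0.702^(-0.01970) = 1.006995
δ_res = (-36.4 + 1000) × 1.006995 − 1000 = 970.340 − 1000 = -29.66 permil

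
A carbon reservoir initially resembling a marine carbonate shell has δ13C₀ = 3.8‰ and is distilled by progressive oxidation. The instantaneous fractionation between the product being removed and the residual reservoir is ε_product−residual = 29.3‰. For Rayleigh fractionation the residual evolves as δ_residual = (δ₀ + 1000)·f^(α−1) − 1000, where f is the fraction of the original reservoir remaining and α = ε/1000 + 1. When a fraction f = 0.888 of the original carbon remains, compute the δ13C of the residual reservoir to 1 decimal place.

Rayleigh residual: δ_res = (δ₀ + 1000)·f^(α−1) − 1000
α = ε/1000 + 1 = 1.02930, so α − 1 = 0.02930
f^(α−1) = 0.888^(0.02930) = 0.996526
δ_res = (3.8 + 1000) × 0.996526 − 1000 = 1000.312 − 1000 = 0.31‰

0.3‰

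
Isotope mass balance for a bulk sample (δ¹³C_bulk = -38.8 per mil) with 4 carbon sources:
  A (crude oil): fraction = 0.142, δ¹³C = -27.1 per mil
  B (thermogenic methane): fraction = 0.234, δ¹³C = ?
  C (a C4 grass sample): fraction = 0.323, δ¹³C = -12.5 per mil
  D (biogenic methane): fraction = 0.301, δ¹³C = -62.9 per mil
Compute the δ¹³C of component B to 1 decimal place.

-51.2 per mil

Isotope mass balance: δ_bulk = Σ fᵢ·δᵢ.
-38.8 = 0.142×(-27.1) + 0.234×δ_B + 0.323×(-12.5) + 0.301×(-62.9)
0.234·δ_B = -38.8 − (-26.819) = -11.981
δ_B = -11.981 / 0.234 = -51.20 per mil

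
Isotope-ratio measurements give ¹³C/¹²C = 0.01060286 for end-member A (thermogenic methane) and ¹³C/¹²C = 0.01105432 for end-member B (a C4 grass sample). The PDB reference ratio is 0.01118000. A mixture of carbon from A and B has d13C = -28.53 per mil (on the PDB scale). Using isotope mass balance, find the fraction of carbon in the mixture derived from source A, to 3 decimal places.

δ_A = (0.01060286/0.01118000 − 1)×1000 = (0.948377 − 1)×1000 = -51.623 per mil
δ_B = (0.01105432/0.01118000 − 1)×1000 = (0.988758 − 1)×1000 = -11.242 per mil
f_A = (δ_mix − δ_B)/(δ_A − δ_B) = (-28.53 − (-11.242))/(-51.623 − (-11.242))
f_A = -17.288 / -40.381 = 0.4281

0.428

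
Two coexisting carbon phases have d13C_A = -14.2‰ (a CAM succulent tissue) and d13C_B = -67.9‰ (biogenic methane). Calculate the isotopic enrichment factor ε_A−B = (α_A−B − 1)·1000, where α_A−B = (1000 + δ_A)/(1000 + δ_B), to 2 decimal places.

α_A−B = (1000 + -14.2) / (1000 + -67.9) = 985.8 / 932.1 = 1.057612
ε_A−B = (1.057612 − 1) × 1000 = 57.612‰
(The approximation ε ≈ δ_A − δ_B would give 53.7‰.)

57.61‰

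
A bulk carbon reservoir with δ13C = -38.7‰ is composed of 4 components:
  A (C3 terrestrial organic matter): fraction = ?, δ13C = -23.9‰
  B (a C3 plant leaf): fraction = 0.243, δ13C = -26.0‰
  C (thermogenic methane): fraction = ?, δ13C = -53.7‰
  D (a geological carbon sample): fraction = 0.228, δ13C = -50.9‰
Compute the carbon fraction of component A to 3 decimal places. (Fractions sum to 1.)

Let f_A and f_C be the unknown fractions; fractions sum to 1 so f_A + f_C = 0.529.
Mass balance: Σ fᵢ·δᵢ = δ_bulk ⇒ f_A·(-23.9) + f_C·(-53.7) = -38.7 − (-17.923) = -20.777
Substitute f_C = 0.529 − f_A:
f_A·(-23.9 − -53.7) = -20.777 − 0.529×(-53.7) = 7.631
f_A = 7.631 / 29.8 = 0.2561

0.256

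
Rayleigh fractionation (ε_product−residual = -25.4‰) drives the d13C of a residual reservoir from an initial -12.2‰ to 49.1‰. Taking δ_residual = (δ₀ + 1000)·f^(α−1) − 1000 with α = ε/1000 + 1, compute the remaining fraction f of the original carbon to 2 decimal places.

0.09

α − 1 = ε/1000 = -0.0254
(δ_res + 1000)/(δ₀ + 1000) = (49.1 + 1000)/(-12.2 + 1000) = 1049.1/987.8 = 1.062057
f = 1.062057^(1/-0.0254) = exp(ln(1.062057)/-0.0254) = exp(0.06021/-0.0254)
f = exp(-2.3704) = 0.0934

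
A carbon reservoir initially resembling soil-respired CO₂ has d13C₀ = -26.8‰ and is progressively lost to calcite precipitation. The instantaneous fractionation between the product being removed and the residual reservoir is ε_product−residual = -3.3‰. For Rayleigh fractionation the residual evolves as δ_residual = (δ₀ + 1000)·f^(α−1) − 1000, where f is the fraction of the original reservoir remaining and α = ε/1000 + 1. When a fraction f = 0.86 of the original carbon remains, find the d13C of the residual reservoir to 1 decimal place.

-26.3‰

Rayleigh residual: δ_res = (δ₀ + 1000)·f^(α−1) − 1000
α = ε/1000 + 1 = 0.99670, so α − 1 = -0.00330
f^(α−1) = 0.86^(-0.00330) = 1.000498
δ_res = (-26.8 + 1000) × 1.000498 − 1000 = 973.684 − 1000 = -26.32‰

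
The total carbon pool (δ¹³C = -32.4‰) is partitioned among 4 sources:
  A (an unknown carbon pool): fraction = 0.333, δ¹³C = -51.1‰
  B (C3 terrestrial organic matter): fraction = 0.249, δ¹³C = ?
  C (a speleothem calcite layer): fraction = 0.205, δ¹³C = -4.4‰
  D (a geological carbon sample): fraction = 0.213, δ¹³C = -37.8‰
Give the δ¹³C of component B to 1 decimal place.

Isotope mass balance: δ_bulk = Σ fᵢ·δᵢ.
-32.4 = 0.333×(-51.1) + 0.249×δ_B + 0.205×(-4.4) + 0.213×(-37.8)
0.249·δ_B = -32.4 − (-25.970) = -6.430
δ_B = -6.430 / 0.249 = -25.82‰

-25.8‰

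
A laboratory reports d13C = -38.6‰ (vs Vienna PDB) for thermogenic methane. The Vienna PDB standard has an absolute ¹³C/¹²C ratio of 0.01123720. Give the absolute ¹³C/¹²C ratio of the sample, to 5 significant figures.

0.010803

R_sample = R_standard × (d13C/1000 + 1)
R_sample = 0.01123720 × (-38.6/1000 + 1) = 0.01123720 × 0.961400
R_sample = 0.0108034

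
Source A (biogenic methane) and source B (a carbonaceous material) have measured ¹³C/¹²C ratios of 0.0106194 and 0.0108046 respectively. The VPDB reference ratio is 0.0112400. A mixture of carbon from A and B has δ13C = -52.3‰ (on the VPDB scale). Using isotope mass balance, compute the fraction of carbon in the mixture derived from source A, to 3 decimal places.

0.823

δ_A = (0.0106194/0.0112400 − 1)×1000 = (0.944786 − 1)×1000 = -55.214‰
δ_B = (0.0108046/0.0112400 − 1)×1000 = (0.961263 − 1)×1000 = -38.737‰
f_A = (δ_mix − δ_B)/(δ_A − δ_B) = (-52.3 − (-38.737))/(-55.214 − (-38.737))
f_A = -13.563 / -16.477 = 0.8232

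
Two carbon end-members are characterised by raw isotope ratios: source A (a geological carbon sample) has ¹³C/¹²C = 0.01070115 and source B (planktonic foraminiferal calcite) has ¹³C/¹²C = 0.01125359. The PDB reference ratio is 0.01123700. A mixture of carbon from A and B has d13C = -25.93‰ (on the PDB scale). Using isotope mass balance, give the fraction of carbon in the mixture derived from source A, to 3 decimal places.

0.557

δ_A = (0.01070115/0.01123700 − 1)×1000 = (0.952314 − 1)×1000 = -47.686‰
δ_B = (0.01125359/0.01123700 − 1)×1000 = (1.001476 − 1)×1000 = 1.476‰
f_A = (δ_mix − δ_B)/(δ_A − δ_B) = (-25.93 − (1.476))/(-47.686 − (1.476))
f_A = -27.406 / -49.163 = 0.5575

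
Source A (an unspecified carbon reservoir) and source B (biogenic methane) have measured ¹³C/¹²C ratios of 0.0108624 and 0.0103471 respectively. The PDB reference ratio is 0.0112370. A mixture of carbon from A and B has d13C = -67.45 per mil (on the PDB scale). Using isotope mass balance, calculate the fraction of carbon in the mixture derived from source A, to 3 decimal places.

δ_A = (0.0108624/0.0112370 − 1)×1000 = (0.966664 − 1)×1000 = -33.336 per mil
δ_B = (0.0103471/0.0112370 − 1)×1000 = (0.920806 − 1)×1000 = -79.194 per mil
f_A = (δ_mix − δ_B)/(δ_A − δ_B) = (-67.45 − (-79.194))/(-33.336 − (-79.194))
f_A = 11.744 / 45.857 = 0.2561

0.256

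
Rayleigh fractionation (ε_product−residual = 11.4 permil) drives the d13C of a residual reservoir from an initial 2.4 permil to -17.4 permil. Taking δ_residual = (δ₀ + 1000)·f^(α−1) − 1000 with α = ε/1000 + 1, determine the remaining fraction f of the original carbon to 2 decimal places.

α − 1 = ε/1000 = 0.0114
(δ_res + 1000)/(δ₀ + 1000) = (-17.4 + 1000)/(2.4 + 1000) = 982.6/1002.4 = 0.980247
f = 0.980247^(1/0.0114) = exp(ln(0.980247)/0.0114) = exp(-0.01995/0.0114)
f = exp(-1.7500) = 0.1738

0.17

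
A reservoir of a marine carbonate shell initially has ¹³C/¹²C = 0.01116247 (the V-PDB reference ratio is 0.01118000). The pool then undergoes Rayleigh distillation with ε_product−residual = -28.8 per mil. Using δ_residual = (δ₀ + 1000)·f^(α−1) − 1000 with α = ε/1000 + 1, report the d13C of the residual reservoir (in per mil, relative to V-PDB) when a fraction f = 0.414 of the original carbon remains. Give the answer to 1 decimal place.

24.1 per mil

δ₀ = (0.01116247/0.01118000 − 1)×1000 = (0.998432 − 1)×1000 = -1.568 per mil
α − 1 = ε/1000 = -0.0288
f^(α−1) = 0.414^(-0.0288) = 1.025724
δ_res = (-1.568 + 1000) × 1.025724 − 1000 = 1024.115 − 1000 = 24.12 per mil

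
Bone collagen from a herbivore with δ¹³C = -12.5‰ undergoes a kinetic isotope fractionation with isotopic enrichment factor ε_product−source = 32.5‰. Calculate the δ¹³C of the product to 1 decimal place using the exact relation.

19.6‰

Exactly, δ_product = (δ_source + 1000)·(ε/1000 + 1) − 1000.
δ_product = (-12.5 + 1000) × (32.5/1000 + 1) − 1000
δ_product = 19.59‰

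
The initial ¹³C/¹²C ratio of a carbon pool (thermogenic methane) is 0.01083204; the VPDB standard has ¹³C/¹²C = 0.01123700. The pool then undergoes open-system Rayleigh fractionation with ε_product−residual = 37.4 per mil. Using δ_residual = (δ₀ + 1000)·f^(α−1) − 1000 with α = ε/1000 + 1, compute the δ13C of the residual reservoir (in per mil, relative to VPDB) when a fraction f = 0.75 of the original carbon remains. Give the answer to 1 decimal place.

δ₀ = (0.01083204/0.01123700 − 1)×1000 = (0.963962 − 1)×1000 = -36.038 per mil
α − 1 = ε/1000 = 0.0374
f^(α−1) = 0.75^(0.0374) = 0.989298
δ_res = (-36.038 + 1000) × 0.989298 − 1000 = 953.646 − 1000 = -46.35 per mil

-46.4 per mil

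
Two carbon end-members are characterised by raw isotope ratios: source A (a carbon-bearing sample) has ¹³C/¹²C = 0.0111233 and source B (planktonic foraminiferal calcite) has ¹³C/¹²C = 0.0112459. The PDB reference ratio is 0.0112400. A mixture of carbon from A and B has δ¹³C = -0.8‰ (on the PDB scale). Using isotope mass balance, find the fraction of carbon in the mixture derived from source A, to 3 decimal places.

0.121

δ_A = (0.0111233/0.0112400 − 1)×1000 = (0.989617 − 1)×1000 = -10.383‰
δ_B = (0.0112459/0.0112400 − 1)×1000 = (1.000525 − 1)×1000 = 0.525‰
f_A = (δ_mix − δ_B)/(δ_A − δ_B) = (-0.8 − (0.525))/(-10.383 − (0.525))
f_A = -1.325 / -10.907 = 0.1215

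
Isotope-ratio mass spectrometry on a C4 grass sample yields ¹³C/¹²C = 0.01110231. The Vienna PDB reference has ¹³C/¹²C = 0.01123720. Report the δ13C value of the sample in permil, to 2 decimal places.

-12.00 permil

δ13C = (R_sample / R_standard − 1) × 1000
R_sample / R_standard = 0.01110231 / 0.01123720 = 0.987996
δ13C = (0.987996 − 1) × 1000 = -12.004 permil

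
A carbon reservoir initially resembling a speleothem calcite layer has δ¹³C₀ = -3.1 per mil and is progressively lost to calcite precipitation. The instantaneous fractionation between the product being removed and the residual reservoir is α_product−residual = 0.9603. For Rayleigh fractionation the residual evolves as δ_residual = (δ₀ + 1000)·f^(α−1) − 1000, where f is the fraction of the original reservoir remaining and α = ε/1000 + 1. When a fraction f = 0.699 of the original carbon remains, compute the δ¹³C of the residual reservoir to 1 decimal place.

11.2 per mil

Rayleigh residual: δ_res = (δ₀ + 1000)·f^(α−1) − 1000
α − 1 = -0.03970
f^(α−1) = 0.699^(-0.03970) = 1.014318
δ_res = (-3.1 + 1000) × 1.014318 − 1000 = 1011.174 − 1000 = 11.17 per mil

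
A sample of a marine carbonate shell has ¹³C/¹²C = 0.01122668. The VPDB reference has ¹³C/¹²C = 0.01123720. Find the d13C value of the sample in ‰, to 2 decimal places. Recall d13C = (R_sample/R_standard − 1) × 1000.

-0.94‰

d13C = (R_sample / R_standard − 1) × 1000
R_sample / R_standard = 0.01122668 / 0.01123720 = 0.999064
d13C = (0.999064 − 1) × 1000 = -0.936‰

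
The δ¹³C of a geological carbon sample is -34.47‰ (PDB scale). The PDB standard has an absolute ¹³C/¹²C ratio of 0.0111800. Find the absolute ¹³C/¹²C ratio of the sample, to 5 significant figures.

0.010795

R_sample = R_standard × (δ¹³C/1000 + 1)
R_sample = 0.0111800 × (-34.47/1000 + 1) = 0.0111800 × 0.965530
R_sample = 0.0107946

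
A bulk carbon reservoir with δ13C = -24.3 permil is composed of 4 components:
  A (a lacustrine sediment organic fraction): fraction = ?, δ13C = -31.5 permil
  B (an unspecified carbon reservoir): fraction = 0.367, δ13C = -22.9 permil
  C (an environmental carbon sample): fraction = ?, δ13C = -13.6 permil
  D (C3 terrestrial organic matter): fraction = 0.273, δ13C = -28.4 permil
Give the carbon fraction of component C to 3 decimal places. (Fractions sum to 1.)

Let f_C and f_A be the unknown fractions; fractions sum to 1 so f_C + f_A = 0.360.
Mass balance: Σ fᵢ·δᵢ = δ_bulk ⇒ f_C·(-13.6) + f_A·(-31.5) = -24.3 − (-16.157) = -8.143
Substitute f_A = 0.360 − f_C:
f_C·(-13.6 − -31.5) = -8.143 − 0.360×(-31.5) = 3.197
f_C = 3.197 / 17.9 = 0.1786

0.179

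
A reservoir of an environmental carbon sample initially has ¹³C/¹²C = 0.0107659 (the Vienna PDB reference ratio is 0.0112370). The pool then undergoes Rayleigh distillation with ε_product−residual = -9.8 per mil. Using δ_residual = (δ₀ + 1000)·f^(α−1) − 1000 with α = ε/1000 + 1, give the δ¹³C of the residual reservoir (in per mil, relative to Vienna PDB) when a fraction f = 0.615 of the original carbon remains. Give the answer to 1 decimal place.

-37.3 per mil

δ₀ = (0.0107659/0.0112370 − 1)×1000 = (0.958076 − 1)×1000 = -41.924 per mil
α − 1 = ε/1000 = -0.0098
f^(α−1) = 0.615^(-0.0098) = 1.004775
δ_res = (-41.924 + 1000) × 1.004775 − 1000 = 962.651 − 1000 = -37.35 per mil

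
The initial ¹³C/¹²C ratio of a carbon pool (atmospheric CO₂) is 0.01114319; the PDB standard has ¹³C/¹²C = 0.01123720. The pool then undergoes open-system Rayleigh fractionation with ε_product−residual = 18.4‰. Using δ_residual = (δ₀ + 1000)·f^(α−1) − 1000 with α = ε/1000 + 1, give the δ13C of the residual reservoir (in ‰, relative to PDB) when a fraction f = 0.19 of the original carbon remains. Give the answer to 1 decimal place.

δ₀ = (0.01114319/0.01123720 − 1)×1000 = (0.991634 − 1)×1000 = -8.366‰
α − 1 = ε/1000 = 0.0184
f^(α−1) = 0.19^(0.0184) = 0.969905
δ_res = (-8.366 + 1000) × 0.969905 − 1000 = 961.791 − 1000 = -38.21‰

-38.2‰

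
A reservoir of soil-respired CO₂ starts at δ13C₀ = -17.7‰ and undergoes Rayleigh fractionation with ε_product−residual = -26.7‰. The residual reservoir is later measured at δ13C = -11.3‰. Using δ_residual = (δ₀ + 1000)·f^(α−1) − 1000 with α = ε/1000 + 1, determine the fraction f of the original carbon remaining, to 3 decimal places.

0.784

α − 1 = ε/1000 = -0.0267
(δ_res + 1000)/(δ₀ + 1000) = (-11.3 + 1000)/(-17.7 + 1000) = 988.7/982.3 = 1.006515
f = 1.006515^(1/-0.0267) = exp(ln(1.006515)/-0.0267) = exp(0.00649/-0.0267)
f = exp(-0.2432) = 0.7841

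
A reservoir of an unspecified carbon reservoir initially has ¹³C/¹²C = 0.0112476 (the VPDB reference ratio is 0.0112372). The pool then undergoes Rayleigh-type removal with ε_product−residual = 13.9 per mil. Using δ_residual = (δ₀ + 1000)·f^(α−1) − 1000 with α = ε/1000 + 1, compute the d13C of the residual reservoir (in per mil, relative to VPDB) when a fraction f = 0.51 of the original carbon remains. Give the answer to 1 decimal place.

-8.4 per mil

δ₀ = (0.0112476/0.0112372 − 1)×1000 = (1.000925 − 1)×1000 = 0.925 per mil
α − 1 = ε/1000 = 0.0139
f^(α−1) = 0.51^(0.0139) = 0.990684
δ_res = (0.925 + 1000) × 0.990684 − 1000 = 991.601 − 1000 = -8.40 per mil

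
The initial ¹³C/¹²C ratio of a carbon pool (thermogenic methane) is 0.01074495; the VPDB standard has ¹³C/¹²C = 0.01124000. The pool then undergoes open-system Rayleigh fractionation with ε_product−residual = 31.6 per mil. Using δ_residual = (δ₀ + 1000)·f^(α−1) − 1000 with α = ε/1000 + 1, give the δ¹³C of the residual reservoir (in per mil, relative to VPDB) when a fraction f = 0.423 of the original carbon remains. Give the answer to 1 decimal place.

-69.7 per mil

δ₀ = (0.01074495/0.01124000 − 1)×1000 = (0.955956 − 1)×1000 = -44.044 per mil
α − 1 = ε/1000 = 0.0316
f^(α−1) = 0.423^(0.0316) = 0.973178
δ_res = (-44.044 + 1000) × 0.973178 − 1000 = 930.316 − 1000 = -69.68 per mil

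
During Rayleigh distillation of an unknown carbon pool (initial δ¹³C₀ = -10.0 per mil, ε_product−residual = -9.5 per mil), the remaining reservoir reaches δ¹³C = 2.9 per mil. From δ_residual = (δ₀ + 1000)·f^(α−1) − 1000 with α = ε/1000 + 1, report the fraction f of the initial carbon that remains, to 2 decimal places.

0.26

α − 1 = ε/1000 = -0.0095
(δ_res + 1000)/(δ₀ + 1000) = (2.9 + 1000)/(-10.0 + 1000) = 1002.9/990.0 = 1.013030
f = 1.013030^(1/-0.0095) = exp(ln(1.013030)/-0.0095) = exp(0.01295/-0.0095)
f = exp(-1.3628) = 0.2560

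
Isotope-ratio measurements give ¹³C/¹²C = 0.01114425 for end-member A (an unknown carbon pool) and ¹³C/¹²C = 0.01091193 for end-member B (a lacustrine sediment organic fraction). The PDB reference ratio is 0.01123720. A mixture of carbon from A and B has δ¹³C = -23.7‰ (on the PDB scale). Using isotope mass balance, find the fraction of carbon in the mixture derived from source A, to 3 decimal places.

δ_A = (0.01114425/0.01123720 − 1)×1000 = (0.991728 − 1)×1000 = -8.272‰
δ_B = (0.01091193/0.01123720 − 1)×1000 = (0.971054 − 1)×1000 = -28.946‰
f_A = (δ_mix − δ_B)/(δ_A − δ_B) = (-23.7 − (-28.946))/(-8.272 − (-28.946))
f_A = 5.246 / 20.674 = 0.2537

0.254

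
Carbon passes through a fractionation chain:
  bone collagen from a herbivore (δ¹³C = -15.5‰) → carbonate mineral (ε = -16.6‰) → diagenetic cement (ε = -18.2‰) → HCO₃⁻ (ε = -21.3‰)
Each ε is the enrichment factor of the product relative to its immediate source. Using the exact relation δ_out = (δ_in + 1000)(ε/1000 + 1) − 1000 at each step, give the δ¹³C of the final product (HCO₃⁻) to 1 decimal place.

-69.7‰

step 1: δ = (-15.50 + 1000)·(-16.6/1000 + 1) − 1000 = -31.84‰
step 2: δ = (-31.84 + 1000)·(-18.2/1000 + 1) − 1000 = -49.46‰
step 3: δ = (-49.46 + 1000)·(-21.3/1000 + 1) − 1000 = -69.71‰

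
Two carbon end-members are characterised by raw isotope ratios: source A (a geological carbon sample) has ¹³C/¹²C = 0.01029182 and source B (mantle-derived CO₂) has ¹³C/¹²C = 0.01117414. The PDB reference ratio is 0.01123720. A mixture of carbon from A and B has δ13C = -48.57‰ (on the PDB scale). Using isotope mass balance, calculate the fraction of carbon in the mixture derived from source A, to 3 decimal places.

δ_A = (0.01029182/0.01123720 − 1)×1000 = (0.915871 − 1)×1000 = -84.129‰
δ_B = (0.01117414/0.01123720 − 1)×1000 = (0.994388 − 1)×1000 = -5.612‰
f_A = (δ_mix − δ_B)/(δ_A − δ_B) = (-48.57 − (-5.612))/(-84.129 − (-5.612))
f_A = -42.958 / -78.518 = 0.5471

0.547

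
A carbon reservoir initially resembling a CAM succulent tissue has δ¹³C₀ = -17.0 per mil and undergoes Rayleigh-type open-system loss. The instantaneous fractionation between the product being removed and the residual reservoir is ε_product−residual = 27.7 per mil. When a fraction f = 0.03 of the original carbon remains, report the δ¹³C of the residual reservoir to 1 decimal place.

Rayleigh residual: δ_res = (δ₀ + 1000)·f^(α−1) − 1000
α = ε/1000 + 1 = 1.02770, so α − 1 = 0.02770
f^(α−1) = 0.03^(0.02770) = 0.907437
δ_res = (-17.0 + 1000) × 0.907437 − 1000 = 892.010 − 1000 = -107.99 per mil

-108.0 per mil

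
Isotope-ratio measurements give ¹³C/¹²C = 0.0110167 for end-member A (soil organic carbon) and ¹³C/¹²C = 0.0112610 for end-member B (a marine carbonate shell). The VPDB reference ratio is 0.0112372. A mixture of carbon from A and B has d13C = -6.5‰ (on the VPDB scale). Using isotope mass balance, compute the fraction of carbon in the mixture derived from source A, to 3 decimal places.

0.396

δ_A = (0.0110167/0.0112372 − 1)×1000 = (0.980378 − 1)×1000 = -19.622‰
δ_B = (0.0112610/0.0112372 − 1)×1000 = (1.002118 − 1)×1000 = 2.118‰
f_A = (δ_mix − δ_B)/(δ_A − δ_B) = (-6.5 − (2.118))/(-19.622 − (2.118))
f_A = -8.618 / -21.740 = 0.3964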